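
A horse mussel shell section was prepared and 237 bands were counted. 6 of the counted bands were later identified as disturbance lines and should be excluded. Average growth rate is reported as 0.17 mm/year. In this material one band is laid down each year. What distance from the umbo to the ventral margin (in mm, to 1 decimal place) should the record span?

Correcting the raw count gives 237 − 6 = 231 true bands.
231 years at 0.17 mm/year gives 0.17 × 231 = 39.3 mm.

39.3 mm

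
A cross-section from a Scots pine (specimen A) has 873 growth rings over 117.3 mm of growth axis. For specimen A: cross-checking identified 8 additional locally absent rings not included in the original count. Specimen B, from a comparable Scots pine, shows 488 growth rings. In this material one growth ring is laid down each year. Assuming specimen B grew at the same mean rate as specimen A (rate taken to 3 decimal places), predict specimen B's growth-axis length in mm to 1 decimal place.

64.9 mm

Specimen A: correcting the raw count gives 873 + 8 = 881 true growth rings.
A: Mean rate = 117.3 mm / 881 years ≈ 0.133 mm/yr.
For B, 0.133 mm/year × 488 years = 64.9 mm.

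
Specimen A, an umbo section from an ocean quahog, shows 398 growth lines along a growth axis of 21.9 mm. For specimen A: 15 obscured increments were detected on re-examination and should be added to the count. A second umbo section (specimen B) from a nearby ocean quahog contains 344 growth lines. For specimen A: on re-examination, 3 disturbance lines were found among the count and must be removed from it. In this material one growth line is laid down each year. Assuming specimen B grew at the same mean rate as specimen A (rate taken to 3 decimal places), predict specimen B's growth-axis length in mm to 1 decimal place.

Specimen A: true growth line count = 398 − 3 + 15 = 410.
A: 21.9 mm over 410 years gives 21.9 / 410 ≈ 0.053 mm/year.
For B, 0.053 mm/year × 344 years = 18.2 mm.

18.2 mm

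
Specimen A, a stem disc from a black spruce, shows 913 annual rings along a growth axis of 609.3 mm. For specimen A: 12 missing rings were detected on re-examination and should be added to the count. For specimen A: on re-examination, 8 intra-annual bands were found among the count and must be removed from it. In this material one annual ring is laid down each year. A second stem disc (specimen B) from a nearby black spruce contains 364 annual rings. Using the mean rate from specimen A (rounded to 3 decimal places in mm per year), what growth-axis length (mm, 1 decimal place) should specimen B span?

241.7 mm

Specimen A: after corrections the count is 913 − 8 + 12 = 917 annual rings.
A: Extension rate ≈ 609.3 / 917 = 0.664 mm/yr.
B's length ≈ 0.664 × 364 = 241.7 mm.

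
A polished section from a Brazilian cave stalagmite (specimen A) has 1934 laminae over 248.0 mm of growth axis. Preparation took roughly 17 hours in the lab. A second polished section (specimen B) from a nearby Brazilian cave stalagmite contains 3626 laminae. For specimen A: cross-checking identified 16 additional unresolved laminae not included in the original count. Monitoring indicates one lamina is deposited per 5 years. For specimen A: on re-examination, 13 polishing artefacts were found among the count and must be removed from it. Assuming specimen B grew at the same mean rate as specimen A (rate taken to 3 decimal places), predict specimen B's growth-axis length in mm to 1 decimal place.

471.4 mm

Specimen A: after corrections the count is 1934 − 13 + 16 = 1937 laminae.
Specimen A: at 5 years per lamina, 1937 × 5 = 9685 years.
A: 248.0 mm over 9685 years gives 248.0 / 9685 ≈ 0.026 mm per year.
Specimen B: 3626 laminae at 5 years each span 3626 × 5 = 18130 years. B's length ≈ 0.026 × 18130 = 471.4 mm.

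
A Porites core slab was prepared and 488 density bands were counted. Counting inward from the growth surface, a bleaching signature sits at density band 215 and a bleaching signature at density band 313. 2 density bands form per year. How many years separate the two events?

49 years

The two markers are separated by 313 − 215 = 98 density bands.
With 2 density bands per year, 98 / 2 = 49 years.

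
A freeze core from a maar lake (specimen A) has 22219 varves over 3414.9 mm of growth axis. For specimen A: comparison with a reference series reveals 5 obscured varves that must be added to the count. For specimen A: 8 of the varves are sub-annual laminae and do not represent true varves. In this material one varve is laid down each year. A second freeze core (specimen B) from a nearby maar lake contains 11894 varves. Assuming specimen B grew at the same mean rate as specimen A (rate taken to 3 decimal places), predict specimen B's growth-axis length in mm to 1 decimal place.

Specimen A: adjusted count: 22219 − 8 + 5 = 22216 varves.
A: Extension rate ≈ 3414.9 / 22216 = 0.154 mm per year.
B's length ≈ 0.154 × 11894 = 1831.7 mm.

1831.7 mm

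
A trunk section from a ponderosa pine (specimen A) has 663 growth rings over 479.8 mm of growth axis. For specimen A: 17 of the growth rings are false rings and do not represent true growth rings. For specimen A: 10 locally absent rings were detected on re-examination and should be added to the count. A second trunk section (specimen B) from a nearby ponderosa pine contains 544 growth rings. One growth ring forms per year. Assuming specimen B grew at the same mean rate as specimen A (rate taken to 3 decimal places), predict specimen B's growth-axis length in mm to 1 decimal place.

Specimen A: correcting the raw count gives 663 − 17 + 10 = 656 true growth rings.
A: Mean rate = 479.8 mm / 656 years ≈ 0.731 mm/yr.
Length of B = 0.731 × 544 = 397.7 mm.

397.7 mm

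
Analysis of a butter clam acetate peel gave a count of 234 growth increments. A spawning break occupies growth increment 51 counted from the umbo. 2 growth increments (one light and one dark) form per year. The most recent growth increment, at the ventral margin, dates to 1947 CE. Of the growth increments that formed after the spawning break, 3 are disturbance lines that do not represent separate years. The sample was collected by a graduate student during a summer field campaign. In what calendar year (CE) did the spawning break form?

1857 CE

234 − 51 = 183 growth increments lie beyond the spawning break toward the ventral margin.
183 − 3 false = 180 true growth increments after the spawning break.
Dividing by 2 growth increments per year: 180 / 2 = 90 years.
Counting back 90 years from 1947 CE places the spawning break in 1947 − 90 = 1857 CE.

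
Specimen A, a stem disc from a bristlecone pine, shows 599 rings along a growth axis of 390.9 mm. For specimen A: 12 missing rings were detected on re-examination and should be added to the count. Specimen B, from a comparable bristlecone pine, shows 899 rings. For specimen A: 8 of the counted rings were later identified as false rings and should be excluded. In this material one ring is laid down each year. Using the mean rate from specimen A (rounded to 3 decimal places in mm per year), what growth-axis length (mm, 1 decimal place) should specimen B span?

Specimen A: after corrections the count is 599 − 8 + 12 = 603 rings.
A: Mean rate = 390.9 mm / 603 years ≈ 0.648 mm/yr.
For B, 0.648 mm/year × 899 years = 582.6 mm.

582.6 mm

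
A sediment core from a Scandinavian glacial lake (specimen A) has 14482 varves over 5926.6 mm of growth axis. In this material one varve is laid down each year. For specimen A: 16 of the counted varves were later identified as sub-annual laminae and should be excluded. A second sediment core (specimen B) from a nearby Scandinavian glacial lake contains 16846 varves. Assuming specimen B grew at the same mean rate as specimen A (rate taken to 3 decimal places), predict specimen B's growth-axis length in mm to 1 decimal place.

Specimen A: true varve count = 14482 − 16 = 14466.
A: Mean rate = 5926.6 mm / 14466 years ≈ 0.410 mm per year.
For B, 0.410 mm/year × 16846 years = 6906.9 mm.

6906.9 mm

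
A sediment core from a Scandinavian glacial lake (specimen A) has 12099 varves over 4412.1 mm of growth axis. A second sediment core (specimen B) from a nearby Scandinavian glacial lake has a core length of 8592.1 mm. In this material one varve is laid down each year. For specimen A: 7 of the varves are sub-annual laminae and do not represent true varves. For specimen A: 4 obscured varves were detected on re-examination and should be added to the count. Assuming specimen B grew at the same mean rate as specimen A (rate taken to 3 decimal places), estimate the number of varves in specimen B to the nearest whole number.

23540 varves

Specimen A: after corrections the count is 12099 − 7 + 4 = 12096 varves.
A: Mean rate = 4412.1 mm / 12096 years ≈ 0.365 mm/yr.
B spans 8592.1 / 0.365 = 23540.00 years ≈ 23540 varves.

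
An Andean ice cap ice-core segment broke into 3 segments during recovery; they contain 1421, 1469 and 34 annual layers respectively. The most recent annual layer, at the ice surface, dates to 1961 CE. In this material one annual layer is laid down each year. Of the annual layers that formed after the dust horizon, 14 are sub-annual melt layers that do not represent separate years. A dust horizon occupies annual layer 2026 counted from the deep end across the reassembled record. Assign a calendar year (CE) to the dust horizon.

1077 CE

Total annual layers = 1421 + 1469 + 34 = 2924.
2924 − 2026 = 898 annual layers lie beyond the dust horizon toward the ice surface.
Removing the 14 false annual layers leaves 898 − 14 = 884 true annual layers beyond the dust horizon.
1961 − 884 = 1077 CE.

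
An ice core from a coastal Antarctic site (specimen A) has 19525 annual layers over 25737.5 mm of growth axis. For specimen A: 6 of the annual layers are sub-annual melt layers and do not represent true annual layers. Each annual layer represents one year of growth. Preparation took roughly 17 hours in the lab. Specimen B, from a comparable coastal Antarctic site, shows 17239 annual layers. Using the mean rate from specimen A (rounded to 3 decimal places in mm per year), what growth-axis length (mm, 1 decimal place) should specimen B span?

22738.2 mm

Specimen A: correcting the raw count gives 19525 − 6 = 19519 true annual layers.
A: Mean rate = 25737.5 mm / 19519 years ≈ 1.319 mm per year.
B's length ≈ 1.319 × 17239 = 22738.2 mm.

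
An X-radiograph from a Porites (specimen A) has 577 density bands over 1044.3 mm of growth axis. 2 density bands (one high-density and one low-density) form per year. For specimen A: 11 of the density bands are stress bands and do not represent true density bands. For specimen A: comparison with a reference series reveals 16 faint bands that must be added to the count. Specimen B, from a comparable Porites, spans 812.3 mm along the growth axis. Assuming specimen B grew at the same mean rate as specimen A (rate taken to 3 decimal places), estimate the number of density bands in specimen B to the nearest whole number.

453 density bands

Specimen A: correcting the raw count gives 577 − 11 + 16 = 582 true density bands.
Specimen A: 582 density bands at 2 per year is 582 / 2 = 291 years.
A: Extension rate ≈ 1044.3 / 291 = 3.589 mm per year.
B spans 812.3 / 3.589 = 226.33 years; at 2 density bands per year that is 226.33 × 2 ≈ 453 density bands.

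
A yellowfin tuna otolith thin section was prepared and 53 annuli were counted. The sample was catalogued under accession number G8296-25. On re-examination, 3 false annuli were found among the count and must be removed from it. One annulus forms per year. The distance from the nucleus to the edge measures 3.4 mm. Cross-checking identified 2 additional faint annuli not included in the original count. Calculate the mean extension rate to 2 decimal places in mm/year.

0.07 mm/year

True annulus count = 53 − 3 + 2 = 52.
3.4 mm over 52 years gives 3.4 / 52 ≈ 0.07 mm/year.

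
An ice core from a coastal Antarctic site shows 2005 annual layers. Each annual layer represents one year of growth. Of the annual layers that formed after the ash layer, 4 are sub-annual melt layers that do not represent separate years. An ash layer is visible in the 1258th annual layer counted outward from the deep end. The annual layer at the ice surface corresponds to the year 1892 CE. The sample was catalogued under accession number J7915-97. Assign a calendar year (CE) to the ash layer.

1149 CE

Between annual layer 1258 and the ice surface there are 2005 − 1258 = 747 annual layers.
Removing the 4 false annual layers leaves 747 − 4 = 743 true annual layers beyond the ash layer.
1892 − 743 = 1149 CE.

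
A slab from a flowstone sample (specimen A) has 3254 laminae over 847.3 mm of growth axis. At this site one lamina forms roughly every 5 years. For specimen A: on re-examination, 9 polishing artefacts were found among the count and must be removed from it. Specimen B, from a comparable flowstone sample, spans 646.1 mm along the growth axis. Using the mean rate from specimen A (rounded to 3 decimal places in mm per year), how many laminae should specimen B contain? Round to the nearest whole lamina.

Specimen A: true lamina count = 3254 − 9 = 3245.
Specimen A: at 5 years per lamina, 3245 × 5 = 16225 years.
A: Extension rate ≈ 847.3 / 16225 = 0.052 mm per year.
For B, 646.1 / 0.052 = 12425.00 years; at 5 years per lamina that is 12425.00 / 5 ≈ 2485 laminae.

2485 laminae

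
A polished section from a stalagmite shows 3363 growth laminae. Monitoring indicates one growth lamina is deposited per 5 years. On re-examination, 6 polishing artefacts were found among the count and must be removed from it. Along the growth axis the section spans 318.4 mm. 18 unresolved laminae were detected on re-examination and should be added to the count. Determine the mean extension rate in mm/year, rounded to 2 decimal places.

Adjusted count: 3363 − 6 + 18 = 3375 growth laminae.
At 5 years per growth lamina, 3375 × 5 = 16875 years.
318.4 mm over 16875 years gives 318.4 / 16875 ≈ 0.02 mm/year.

0.02 mm/year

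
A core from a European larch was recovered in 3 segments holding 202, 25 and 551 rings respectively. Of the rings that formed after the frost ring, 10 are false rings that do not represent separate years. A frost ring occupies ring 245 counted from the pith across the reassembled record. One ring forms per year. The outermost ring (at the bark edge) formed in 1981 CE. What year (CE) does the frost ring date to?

1458 CE

Total rings = 202 + 25 + 551 = 778.
The frost ring sits at ring 245 from the pith, so 778 − 245 = 533 rings formed after it.
533 − 10 false = 523 true rings after the frost ring.
The ring at the bark edge is 1981 CE, so the frost ring dates to 1981 − 523 = 1458 CE.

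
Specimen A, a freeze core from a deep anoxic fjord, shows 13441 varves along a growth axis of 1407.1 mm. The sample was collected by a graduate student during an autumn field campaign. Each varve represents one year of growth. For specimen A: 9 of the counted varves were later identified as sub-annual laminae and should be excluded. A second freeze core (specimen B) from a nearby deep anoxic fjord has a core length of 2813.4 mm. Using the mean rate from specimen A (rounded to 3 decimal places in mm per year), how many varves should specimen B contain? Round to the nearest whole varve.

Specimen A: correcting the raw count gives 13441 − 9 = 13432 true varves.
A: Extension rate ≈ 1407.1 / 13432 = 0.105 mm/yr.
B spans 2813.4 / 0.105 = 26794.29 years ≈ 26794 varves.

26794 varves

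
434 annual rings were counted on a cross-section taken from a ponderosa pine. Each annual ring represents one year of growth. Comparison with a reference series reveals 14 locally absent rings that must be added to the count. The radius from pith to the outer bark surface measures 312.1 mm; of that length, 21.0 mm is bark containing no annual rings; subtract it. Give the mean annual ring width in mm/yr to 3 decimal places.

After corrections the count is 434 + 14 = 448 annual rings.
Removing the 21.0 mm offcut leaves 312.1 − 21.0 = 291.1 mm.
Extension rate ≈ 291.1 / 448 = 0.650 mm/yr.

0.650 mm/yr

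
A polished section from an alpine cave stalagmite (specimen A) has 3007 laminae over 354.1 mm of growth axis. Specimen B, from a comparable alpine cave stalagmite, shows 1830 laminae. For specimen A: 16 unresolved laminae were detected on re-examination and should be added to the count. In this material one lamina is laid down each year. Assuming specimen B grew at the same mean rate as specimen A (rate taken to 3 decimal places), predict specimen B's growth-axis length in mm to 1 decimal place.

Specimen A: adjusted count: 3007 + 16 = 3023 laminae.
A: Mean rate = 354.1 mm / 3023 years ≈ 0.117 mm/year.
B's length ≈ 0.117 × 1830 = 214.1 mm.

214.1 mm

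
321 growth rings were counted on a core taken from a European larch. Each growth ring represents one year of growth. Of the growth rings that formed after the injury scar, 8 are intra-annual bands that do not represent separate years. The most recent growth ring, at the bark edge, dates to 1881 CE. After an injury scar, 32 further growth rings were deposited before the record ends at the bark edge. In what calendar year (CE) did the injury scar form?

1857 CE

32 growth rings formed after the injury scar.
32 − 8 false = 24 true growth rings after the injury scar.
The growth ring at the bark edge is 1881 CE, so the injury scar dates to 1881 − 24 = 1857 CE.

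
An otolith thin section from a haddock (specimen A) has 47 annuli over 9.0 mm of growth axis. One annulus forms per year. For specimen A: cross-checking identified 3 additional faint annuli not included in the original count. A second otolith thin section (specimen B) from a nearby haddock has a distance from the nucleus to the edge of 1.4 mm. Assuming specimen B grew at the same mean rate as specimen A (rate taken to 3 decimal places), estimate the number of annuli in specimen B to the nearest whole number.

8 annuli

Specimen A: after corrections the count is 47 + 3 = 50 annuli.
A: 9.0 mm over 50 years gives 9.0 / 50 ≈ 0.180 mm/year.
B spans 1.4 / 0.180 = 7.78 years ≈ 8 annuli.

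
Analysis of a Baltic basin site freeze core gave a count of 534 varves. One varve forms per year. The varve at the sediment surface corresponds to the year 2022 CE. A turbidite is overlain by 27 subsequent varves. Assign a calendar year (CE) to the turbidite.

27 varves post-date the turbidite.
2022 − 27 = 1995 CE.

1995 CE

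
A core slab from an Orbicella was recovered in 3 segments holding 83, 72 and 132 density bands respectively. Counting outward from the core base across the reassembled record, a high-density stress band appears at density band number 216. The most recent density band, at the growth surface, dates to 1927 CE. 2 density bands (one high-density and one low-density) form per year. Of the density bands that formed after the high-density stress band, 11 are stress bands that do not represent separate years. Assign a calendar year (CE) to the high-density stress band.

Total density bands = 83 + 72 + 132 = 287.
Between density band 216 and the growth surface there are 287 − 216 = 71 density bands.
Removing the 11 false density bands leaves 71 − 11 = 60 true density bands beyond the high-density stress band.
Dividing by 2 density bands per year: 60 / 2 = 30 years.
1927 − 30 = 1897 CE.

1897 CE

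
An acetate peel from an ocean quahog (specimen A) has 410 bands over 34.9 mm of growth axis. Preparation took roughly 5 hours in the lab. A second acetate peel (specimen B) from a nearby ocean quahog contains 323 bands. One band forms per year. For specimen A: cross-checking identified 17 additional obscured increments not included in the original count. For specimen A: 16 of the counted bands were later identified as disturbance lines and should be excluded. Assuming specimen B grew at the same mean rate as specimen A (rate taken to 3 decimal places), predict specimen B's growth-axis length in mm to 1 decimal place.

Specimen A: true band count = 410 − 16 + 17 = 411.
A: Extension rate ≈ 34.9 / 411 = 0.085 mm per year.
B's length ≈ 0.085 × 323 = 27.5 mm.

27.5 mm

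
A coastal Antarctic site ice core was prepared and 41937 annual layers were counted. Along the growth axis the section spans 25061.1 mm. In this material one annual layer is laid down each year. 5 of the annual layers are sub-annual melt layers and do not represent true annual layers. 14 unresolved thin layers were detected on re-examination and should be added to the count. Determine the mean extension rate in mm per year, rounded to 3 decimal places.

True annual layer count = 41937 − 5 + 14 = 41946.
25061.1 mm over 41946 years gives 25061.1 / 41946 ≈ 0.597 mm per year.

0.597 mm per year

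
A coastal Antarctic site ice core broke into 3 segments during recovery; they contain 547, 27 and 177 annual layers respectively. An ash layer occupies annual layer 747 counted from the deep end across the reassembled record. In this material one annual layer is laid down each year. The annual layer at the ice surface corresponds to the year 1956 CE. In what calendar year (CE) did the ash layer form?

Total annual layers = 547 + 27 + 177 = 751.
Between annual layer 747 and the ice surface there are 751 − 747 = 4 annual layers.
Counting back 4 years from 1956 CE places the ash layer in 1956 − 4 = 1952 CE.

1952 CE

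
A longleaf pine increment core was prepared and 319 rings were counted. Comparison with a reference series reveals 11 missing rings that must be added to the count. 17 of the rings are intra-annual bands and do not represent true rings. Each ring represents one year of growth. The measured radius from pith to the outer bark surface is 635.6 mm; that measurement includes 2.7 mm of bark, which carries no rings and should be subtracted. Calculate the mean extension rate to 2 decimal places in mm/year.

Correcting the raw count gives 319 − 17 + 11 = 313 true rings.
Removing the 2.7 mm offcut leaves 635.6 − 2.7 = 632.9 mm.
Mean rate = 632.9 mm / 313 years ≈ 2.02 mm/year.

2.02 mm/year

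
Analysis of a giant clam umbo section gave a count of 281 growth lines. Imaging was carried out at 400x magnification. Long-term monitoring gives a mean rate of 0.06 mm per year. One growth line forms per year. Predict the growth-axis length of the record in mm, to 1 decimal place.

281 years of growth are recorded.
281 years at 0.06 mm/year gives 0.06 × 281 = 16.9 mm.

16.9 mm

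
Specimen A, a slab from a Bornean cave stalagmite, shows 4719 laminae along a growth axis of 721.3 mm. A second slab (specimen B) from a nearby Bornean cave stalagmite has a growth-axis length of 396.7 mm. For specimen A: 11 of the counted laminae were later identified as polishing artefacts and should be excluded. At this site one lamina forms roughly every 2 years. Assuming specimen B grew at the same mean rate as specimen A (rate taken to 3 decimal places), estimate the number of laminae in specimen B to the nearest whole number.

2576 laminae

Specimen A: adjusted count: 4719 − 11 = 4708 laminae.
Specimen A: multiplying by 2 years per lamina: 4708 × 2 = 9416 years.
A: Extension rate ≈ 721.3 / 9416 = 0.077 mm/year.
B spans 396.7 / 0.077 = 5151.95 years; at 2 years per lamina that is 5151.95 / 2 ≈ 2576 laminae.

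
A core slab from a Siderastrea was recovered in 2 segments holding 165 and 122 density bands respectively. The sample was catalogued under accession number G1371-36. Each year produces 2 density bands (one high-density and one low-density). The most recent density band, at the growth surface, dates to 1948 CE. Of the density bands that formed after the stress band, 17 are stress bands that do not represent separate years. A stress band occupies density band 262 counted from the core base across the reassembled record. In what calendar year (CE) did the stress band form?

1944 CE

Total density bands = 165 + 122 = 287.
287 − 262 = 25 density bands lie beyond the stress band toward the growth surface.
Removing the 17 false density bands leaves 25 − 17 = 8 true density bands beyond the stress band.
Dividing by 2 density bands per year: 8 / 2 = 4 years.
The density band at the growth surface is 1948 CE, so the stress band dates to 1948 − 4 = 1944 CE.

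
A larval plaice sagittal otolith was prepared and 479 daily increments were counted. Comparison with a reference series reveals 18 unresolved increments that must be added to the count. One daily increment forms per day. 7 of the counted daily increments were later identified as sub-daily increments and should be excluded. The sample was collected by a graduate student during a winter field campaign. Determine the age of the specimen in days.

Correcting the raw count gives 479 − 7 + 18 = 490 true daily increments.
One daily increment per day makes the duration 490 days.

490 days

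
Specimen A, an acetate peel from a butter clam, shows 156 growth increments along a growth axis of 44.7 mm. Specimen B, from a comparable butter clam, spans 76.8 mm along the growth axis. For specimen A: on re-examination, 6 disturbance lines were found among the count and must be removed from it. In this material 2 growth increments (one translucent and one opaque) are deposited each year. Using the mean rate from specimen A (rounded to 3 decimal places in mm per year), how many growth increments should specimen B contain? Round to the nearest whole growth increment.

Specimen A: correcting the raw count gives 156 − 6 = 150 true growth increments.
Specimen A: with 2 growth increments per year, 150 / 2 = 75 years.
A: 44.7 mm over 75 years gives 44.7 / 75 ≈ 0.596 mm/year.
For B, 76.8 / 0.596 = 128.86 years; at 2 growth increments per year that is 128.86 × 2 ≈ 258 growth increments.

258 growth increments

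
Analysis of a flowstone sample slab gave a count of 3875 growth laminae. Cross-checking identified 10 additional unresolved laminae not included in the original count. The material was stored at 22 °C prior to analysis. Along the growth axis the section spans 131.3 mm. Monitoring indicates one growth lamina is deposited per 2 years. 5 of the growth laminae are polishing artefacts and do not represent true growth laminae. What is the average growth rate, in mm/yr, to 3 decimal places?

0.017 mm/yr

Correcting the raw count gives 3875 − 5 + 10 = 3880 true growth laminae.
At 2 years per growth lamina, 3880 × 2 = 7760 years.
Extension rate ≈ 131.3 / 7760 = 0.017 mm/yr.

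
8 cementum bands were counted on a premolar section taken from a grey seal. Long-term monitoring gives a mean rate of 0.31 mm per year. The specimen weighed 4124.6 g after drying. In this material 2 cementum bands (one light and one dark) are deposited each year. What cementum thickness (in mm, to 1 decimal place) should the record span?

8 cementum bands at 2 per year is 8 / 2 = 4 years.
Length ≈ 0.31 × 4 = 1.2 mm.

1.2 mm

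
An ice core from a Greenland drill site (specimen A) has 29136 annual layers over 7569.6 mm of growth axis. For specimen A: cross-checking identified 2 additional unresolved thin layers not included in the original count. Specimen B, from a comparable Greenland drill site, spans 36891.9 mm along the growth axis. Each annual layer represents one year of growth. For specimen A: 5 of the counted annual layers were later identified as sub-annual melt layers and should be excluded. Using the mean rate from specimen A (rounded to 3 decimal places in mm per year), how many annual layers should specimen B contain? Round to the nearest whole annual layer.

141892 annual layers

Specimen A: correcting the raw count gives 29136 − 5 + 2 = 29133 true annual layers.
A: 7569.6 mm over 29133 years gives 7569.6 / 29133 ≈ 0.260 mm/yr.
B spans 36891.9 / 0.260 = 141891.92 years ≈ 141892 annual layers.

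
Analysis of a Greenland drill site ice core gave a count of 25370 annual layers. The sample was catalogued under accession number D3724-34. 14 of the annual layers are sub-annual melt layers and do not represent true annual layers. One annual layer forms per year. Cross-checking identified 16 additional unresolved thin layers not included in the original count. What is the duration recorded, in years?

25372 years

True annual layer count = 25370 − 14 + 16 = 25372.
With a one-to-one annual layer periodicity this is 25372 years.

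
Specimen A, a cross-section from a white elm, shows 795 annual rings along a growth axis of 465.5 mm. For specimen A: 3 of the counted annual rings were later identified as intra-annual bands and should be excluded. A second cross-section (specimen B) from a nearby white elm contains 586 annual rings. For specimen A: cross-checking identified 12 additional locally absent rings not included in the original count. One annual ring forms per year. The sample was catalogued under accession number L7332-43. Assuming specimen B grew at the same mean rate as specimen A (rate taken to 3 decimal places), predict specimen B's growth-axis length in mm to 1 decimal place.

339.3 mm

Specimen A: correcting the raw count gives 795 − 3 + 12 = 804 true annual rings.
A: 465.5 mm over 804 years gives 465.5 / 804 ≈ 0.579 mm/yr.
For B, 0.579 mm/year × 586 years = 339.3 mm.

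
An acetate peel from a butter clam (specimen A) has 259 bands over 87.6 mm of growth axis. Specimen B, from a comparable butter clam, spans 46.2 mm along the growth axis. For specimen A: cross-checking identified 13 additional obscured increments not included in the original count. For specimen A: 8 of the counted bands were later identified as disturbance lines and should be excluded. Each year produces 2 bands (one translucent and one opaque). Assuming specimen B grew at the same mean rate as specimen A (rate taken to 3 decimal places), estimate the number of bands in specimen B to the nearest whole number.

Specimen A: true band count = 259 − 8 + 13 = 264.
Specimen A: 264 bands at 2 per year is 264 / 2 = 132 years.
A: Mean rate = 87.6 mm / 132 years ≈ 0.664 mm/yr.
Specimen B: 46.2 mm / 0.664 mm per year = 69.58 years; at 2 bands per year that is 69.58 × 2 ≈ 139 bands.

139 bands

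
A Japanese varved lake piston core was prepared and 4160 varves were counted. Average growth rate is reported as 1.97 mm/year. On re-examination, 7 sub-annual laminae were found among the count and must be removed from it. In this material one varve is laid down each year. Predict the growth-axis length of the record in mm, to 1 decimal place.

True varve count = 4160 − 7 = 4153.
4153 years at 1.97 mm/year gives 1.97 × 4153 = 8181.4 mm.

8181.4 mm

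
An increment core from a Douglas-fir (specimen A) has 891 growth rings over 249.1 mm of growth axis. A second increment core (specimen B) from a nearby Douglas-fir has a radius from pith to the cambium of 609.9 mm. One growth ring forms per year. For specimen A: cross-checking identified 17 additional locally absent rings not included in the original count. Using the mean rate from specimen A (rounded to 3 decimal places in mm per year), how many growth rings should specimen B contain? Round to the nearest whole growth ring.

Specimen A: correcting the raw count gives 891 + 17 = 908 true growth rings.
A: Mean rate = 249.1 mm / 908 years ≈ 0.274 mm/yr.
B spans 609.9 / 0.274 = 2225.91 years ≈ 2226 growth rings.

2226 growth rings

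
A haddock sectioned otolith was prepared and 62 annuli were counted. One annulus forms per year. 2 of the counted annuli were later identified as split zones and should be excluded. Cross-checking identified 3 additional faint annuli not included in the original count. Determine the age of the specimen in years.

Adjusted count: 62 − 2 + 3 = 63 annuli.
With a one-to-one annulus periodicity this is 63 years.

63 years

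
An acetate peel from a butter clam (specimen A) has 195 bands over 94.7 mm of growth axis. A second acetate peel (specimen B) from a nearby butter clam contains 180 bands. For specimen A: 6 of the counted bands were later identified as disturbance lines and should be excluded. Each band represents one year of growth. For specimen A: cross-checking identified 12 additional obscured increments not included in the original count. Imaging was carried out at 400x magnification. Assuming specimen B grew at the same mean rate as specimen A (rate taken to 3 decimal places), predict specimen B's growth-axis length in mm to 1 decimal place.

Specimen A: correcting the raw count gives 195 − 6 + 12 = 201 true bands.
A: Extension rate ≈ 94.7 / 201 = 0.471 mm per year.
B's length ≈ 0.471 × 180 = 84.8 mm.

84.8 mm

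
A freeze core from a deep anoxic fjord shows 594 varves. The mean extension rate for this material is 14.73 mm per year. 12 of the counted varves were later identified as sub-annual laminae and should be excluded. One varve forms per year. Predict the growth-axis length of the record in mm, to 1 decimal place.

Correcting the raw count gives 594 − 12 = 582 true varves.
582 years at 14.73 mm/year gives 14.73 × 582 = 8572.9 mm.

8572.9 mm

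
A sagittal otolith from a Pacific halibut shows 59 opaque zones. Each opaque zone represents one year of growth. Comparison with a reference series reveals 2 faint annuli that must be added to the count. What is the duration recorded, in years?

Correcting the raw count gives 59 + 2 = 61 true opaque zones.
With a one-to-one opaque zone periodicity this is 61 years.

61 years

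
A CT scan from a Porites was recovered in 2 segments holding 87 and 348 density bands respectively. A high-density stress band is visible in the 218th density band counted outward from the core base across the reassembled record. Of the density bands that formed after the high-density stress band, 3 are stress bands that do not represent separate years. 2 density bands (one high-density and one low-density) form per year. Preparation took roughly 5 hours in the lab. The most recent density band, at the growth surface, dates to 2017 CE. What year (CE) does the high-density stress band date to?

Total density bands = 87 + 348 = 435.
The high-density stress band sits at density band 218 from the core base, so 435 − 218 = 217 density bands formed after it.
Excluding 3 false density bands: 217 − 3 = 214.
With 2 density bands per year, 214 / 2 = 107 years.
Counting back 107 years from 2017 CE places the high-density stress band in 2017 − 107 = 1910 CE.

1910 CE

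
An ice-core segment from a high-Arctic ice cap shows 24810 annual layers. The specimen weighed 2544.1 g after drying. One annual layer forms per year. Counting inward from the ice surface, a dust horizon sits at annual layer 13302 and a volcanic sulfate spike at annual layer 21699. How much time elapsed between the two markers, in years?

21699 − 13302 = 8397 annual layers lie between the two events.
At one annual layer per year, 8397 years elapsed between them.

8397 years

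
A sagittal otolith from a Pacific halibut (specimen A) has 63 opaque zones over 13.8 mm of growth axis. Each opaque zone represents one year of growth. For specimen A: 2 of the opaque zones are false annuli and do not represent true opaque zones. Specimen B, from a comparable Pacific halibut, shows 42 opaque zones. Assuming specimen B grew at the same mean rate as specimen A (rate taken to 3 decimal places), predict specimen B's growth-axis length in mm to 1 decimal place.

Specimen A: after corrections the count is 63 − 2 = 61 opaque zones.
A: Mean rate = 13.8 mm / 61 years ≈ 0.226 mm per year.
For B, 0.226 mm/year × 42 years = 9.5 mm.

9.5 mm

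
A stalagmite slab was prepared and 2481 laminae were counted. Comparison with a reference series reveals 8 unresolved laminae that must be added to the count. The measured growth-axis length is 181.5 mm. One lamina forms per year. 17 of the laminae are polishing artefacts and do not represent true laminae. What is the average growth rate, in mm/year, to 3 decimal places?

0.073 mm/year

Correcting the raw count gives 2481 − 17 + 8 = 2472 true laminae.
Extension rate ≈ 181.5 / 2472 = 0.073 mm/year.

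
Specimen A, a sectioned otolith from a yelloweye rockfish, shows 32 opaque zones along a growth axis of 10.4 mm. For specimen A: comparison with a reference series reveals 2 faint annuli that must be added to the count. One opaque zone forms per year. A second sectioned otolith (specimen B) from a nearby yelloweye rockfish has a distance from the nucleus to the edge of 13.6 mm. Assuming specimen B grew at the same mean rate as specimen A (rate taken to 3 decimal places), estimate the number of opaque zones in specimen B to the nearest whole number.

Specimen A: adjusted count: 32 + 2 = 34 opaque zones.
A: Extension rate ≈ 10.4 / 34 = 0.306 mm per year.
For B, 13.6 / 0.306 = 44.44 years ≈ 44 opaque zones.

44 opaque zones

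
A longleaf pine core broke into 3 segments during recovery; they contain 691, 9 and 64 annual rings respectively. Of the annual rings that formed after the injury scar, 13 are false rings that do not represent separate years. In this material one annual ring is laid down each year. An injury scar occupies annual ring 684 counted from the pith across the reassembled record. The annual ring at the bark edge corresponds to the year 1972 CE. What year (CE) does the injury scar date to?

1905 CE

Total annual rings = 691 + 9 + 64 = 764.
764 − 684 = 80 annual rings lie beyond the injury scar toward the bark edge.
Excluding 13 false annual rings: 80 − 13 = 67.
1972 − 67 = 1905 CE.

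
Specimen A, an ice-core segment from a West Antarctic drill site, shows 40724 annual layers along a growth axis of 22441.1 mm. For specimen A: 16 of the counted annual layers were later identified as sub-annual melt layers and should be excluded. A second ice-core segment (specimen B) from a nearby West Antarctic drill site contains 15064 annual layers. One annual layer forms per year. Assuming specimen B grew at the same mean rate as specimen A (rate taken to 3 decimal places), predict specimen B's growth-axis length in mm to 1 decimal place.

Specimen A: after corrections the count is 40724 − 16 = 40708 annual layers.
A: 22441.1 mm over 40708 years gives 22441.1 / 40708 ≈ 0.551 mm per year.
For B, 0.551 mm/year × 15064 years = 8300.3 mm.

8300.3 mm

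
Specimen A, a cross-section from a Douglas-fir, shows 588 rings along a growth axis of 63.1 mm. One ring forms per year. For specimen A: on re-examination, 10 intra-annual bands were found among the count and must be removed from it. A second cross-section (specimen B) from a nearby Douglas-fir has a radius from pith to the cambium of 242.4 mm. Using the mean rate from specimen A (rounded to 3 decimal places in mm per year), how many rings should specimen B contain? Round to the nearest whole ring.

2224 rings

Specimen A: adjusted count: 588 − 10 = 578 rings.
A: Mean rate = 63.1 mm / 578 years ≈ 0.109 mm/yr.
B spans 242.4 / 0.109 = 2223.85 years ≈ 2224 rings.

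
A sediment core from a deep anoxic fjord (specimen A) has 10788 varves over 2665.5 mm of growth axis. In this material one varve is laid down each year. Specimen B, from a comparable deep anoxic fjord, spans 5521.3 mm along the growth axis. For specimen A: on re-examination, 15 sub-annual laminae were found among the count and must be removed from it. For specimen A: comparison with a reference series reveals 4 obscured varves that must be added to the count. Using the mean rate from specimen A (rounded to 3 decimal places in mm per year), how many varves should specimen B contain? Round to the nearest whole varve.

22353 varves

Specimen A: after corrections the count is 10788 − 15 + 4 = 10777 varves.
A: Mean rate = 2665.5 mm / 10777 years ≈ 0.247 mm/yr.
Specimen B: 5521.3 mm / 0.247 mm per year = 22353.44 years ≈ 22353 varves.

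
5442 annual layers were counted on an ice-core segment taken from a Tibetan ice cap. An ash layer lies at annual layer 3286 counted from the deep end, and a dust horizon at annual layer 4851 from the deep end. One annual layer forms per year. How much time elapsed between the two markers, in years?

Separation: 4851 − 3286 = 1565 annual layers.
One annual layer per year makes the interval 1565 years.

1565 yr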